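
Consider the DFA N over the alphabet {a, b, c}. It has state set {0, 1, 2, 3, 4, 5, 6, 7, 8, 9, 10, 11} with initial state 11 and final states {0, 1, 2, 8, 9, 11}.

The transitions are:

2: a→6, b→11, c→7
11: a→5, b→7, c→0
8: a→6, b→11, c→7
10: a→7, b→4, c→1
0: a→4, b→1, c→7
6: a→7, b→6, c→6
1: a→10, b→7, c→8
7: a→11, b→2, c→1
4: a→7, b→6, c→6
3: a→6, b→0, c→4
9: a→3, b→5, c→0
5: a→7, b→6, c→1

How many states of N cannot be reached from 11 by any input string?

No path from 11 leads to 3, 9; the other 10 states are all reachable.

2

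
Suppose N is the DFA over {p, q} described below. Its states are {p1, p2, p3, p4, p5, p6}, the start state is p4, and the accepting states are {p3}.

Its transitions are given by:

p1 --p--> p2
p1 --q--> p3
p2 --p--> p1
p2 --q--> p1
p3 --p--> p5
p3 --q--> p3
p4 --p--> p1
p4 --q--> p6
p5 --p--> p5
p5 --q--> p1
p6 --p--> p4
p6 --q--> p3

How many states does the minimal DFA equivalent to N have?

4

All states are reachable from the start state.
P0 = {p3} | {p1,p2,p4,p5,p6}.
Split {p1,p2,p4,p5,p6} by δ(·,q) → {p2,p4,p5} and {p1,p6}.
Split {p2,p4,p5} by δ(·,p) → {p2,p4} and {p5}.
Stable partition: {p3} | {p2,p4} | {p1,p6} | {p5} — 4 equivalence classes.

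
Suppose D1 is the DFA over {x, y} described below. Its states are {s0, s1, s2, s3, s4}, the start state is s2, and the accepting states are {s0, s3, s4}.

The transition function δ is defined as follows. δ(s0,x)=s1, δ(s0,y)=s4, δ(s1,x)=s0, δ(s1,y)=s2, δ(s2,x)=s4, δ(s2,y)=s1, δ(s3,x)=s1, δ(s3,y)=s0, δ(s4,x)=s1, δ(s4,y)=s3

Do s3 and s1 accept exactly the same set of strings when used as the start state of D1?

Start with accepting vs non-accepting: {s0,s3,s4} | {s1,s2}.
Stable partition: {s0,s3,s4} | {s1,s2} — 2 equivalence classes.
s3 and s1 end up in different blocks, so they are distinguishable. For instance, the string 'ε' is accepted from only s3.

No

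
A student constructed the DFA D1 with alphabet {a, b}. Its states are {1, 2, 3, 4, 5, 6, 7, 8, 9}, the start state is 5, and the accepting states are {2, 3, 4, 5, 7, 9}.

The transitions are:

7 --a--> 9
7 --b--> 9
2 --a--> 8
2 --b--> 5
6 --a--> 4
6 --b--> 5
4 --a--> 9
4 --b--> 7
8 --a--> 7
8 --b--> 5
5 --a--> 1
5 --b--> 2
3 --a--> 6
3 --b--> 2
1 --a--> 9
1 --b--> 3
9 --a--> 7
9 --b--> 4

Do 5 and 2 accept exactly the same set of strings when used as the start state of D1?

Yes

P0 = {2,3,4,5,7,9} | {1,6,8}.
Refine {2,3,4,5,7,9} on symbol a: members go to different blocks, giving {2,3,5} and {4,7,9}.
Stable partition: {2,3,5} | {1,6,8} | {4,7,9} — 3 equivalence classes.
5 and 2 lie in the same block of the stable partition, so they are equivalent — no string distinguishes them.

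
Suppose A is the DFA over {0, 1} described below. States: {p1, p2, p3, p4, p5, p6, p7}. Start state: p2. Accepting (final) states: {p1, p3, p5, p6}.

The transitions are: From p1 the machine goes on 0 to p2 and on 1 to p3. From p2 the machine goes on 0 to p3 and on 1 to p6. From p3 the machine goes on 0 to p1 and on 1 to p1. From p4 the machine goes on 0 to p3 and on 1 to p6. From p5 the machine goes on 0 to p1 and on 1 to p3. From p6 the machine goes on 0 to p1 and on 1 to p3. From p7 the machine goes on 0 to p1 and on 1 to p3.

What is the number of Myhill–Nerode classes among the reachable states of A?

Reachable states from the start: {p1,p2,p3,p6}. Unreachable: {p4,p5,p7} — drop them.
P0 = {p1,p3,p6} | {p2}.
On input 0, block {p1,p3,p6} splits into {p3,p6} and {p1}.
Split {p3,p6} by δ(·,1) → {p3} and {p6}.
Stable partition: {p3} | {p2} | {p1} | {p6} — 4 equivalence classes.

4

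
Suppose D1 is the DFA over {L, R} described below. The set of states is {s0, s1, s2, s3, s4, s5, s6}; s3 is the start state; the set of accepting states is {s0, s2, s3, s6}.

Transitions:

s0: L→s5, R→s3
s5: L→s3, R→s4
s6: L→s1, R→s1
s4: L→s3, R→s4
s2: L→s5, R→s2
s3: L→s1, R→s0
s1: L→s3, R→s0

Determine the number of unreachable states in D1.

2

BFS from s3 reaches {s0, s1, s3, s4, s5}; the 2 state(s) s2, s6 are never visited.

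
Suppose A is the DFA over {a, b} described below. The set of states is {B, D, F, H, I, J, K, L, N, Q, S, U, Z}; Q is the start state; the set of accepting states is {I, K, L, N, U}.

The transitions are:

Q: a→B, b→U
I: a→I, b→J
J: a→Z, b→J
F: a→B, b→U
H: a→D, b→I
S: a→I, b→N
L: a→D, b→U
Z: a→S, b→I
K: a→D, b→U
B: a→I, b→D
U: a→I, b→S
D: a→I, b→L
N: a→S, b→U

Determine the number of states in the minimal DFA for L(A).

8

First remove the unreachable states {F,H,K}; 10 states remain.
Initial partition by acceptance: {I,L,N,U} | {B,D,J,Q,S,Z}.
On input a, block {I,L,N,U} splits into {L,N} and {I,U}.
Refine {B,D,J,Q,S,Z} on symbol a: members go to different blocks, giving {B,D,S} and {J,Q,Z}.
Split {B,D,S} by δ(·,b) → {D,S} and {B}.
On input b, block {I,U} splits into {I} and {U}.
On input a, block {J,Q,Z} splits into {Z} and {Q} and {J}.
The partition is now stable with 8 blocks: {L,N} | {D,S} | {I} | {Z} | {B} | {U} | {Q} | {J}.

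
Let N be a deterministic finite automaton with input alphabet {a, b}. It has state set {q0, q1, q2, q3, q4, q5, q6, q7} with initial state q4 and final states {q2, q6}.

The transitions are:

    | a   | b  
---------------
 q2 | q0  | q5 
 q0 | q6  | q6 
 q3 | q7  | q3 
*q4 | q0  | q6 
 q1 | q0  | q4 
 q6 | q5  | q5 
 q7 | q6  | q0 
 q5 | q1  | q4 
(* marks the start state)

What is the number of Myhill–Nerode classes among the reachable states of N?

5

Reachable states from the start: {q0,q1,q4,q5,q6}. Unreachable: {q2,q3,q7} — drop them.
Initial partition by acceptance: {q6} | {q0,q1,q4,q5}.
On input a, block {q0,q1,q4,q5} splits into {q1,q4,q5} and {q0}.
Split {q1,q4,q5} by δ(·,a) → {q1,q4} and {q5}.
On input b, block {q1,q4} splits into {q1} and {q4}.
The partition is now stable with 5 blocks: {q6} | {q1} | {q0} | {q5} | {q4}.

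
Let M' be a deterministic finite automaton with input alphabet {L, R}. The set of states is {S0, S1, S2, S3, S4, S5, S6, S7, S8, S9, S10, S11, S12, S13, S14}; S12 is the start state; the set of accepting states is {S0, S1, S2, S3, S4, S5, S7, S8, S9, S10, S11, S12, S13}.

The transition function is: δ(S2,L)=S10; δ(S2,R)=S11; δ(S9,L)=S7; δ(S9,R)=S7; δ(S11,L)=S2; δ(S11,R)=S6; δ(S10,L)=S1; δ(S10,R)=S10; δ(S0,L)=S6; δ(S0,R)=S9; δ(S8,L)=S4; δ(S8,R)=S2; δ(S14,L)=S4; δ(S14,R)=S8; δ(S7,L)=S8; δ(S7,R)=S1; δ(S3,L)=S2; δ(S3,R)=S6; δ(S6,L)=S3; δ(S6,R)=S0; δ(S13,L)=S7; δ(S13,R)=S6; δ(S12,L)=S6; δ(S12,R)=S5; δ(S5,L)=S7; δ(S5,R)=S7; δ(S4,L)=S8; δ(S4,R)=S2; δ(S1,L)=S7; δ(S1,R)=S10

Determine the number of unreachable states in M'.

2

Starting at S12 and following transitions, the reachable set is {S0, S1, S2, S3, S4, S5, S6, S7, S8, S9, S10, S11, S12}. That leaves S13, S14 unreachable — 2 in total.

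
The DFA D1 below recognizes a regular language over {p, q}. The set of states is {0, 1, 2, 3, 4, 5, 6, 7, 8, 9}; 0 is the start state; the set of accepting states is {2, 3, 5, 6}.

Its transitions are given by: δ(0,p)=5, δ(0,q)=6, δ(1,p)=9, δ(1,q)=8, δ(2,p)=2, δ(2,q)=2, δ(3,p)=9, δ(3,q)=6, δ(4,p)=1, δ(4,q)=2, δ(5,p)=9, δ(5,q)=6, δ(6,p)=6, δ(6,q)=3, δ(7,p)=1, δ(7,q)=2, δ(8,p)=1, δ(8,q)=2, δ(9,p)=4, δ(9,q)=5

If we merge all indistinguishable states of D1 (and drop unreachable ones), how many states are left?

States {7} cannot be reached from the start state, so discard them.
Start with accepting vs non-accepting: {2,3,5,6} | {0,1,4,8,9}.
Split {2,3,5,6} by δ(·,p) → {2,6} and {3,5}.
Refine {2,6} on symbol q: members go to different blocks, giving {2} and {6}.
Split {0,1,4,8,9} by δ(·,p) → {1,4,8,9} and {0}.
Split {1,4,8,9} by δ(·,q) → {4,8} and {1} and {9}.
The partition is now stable with 7 blocks: {2} | {4,8} | {3,5} | {6} | {0} | {1} | {9}.

7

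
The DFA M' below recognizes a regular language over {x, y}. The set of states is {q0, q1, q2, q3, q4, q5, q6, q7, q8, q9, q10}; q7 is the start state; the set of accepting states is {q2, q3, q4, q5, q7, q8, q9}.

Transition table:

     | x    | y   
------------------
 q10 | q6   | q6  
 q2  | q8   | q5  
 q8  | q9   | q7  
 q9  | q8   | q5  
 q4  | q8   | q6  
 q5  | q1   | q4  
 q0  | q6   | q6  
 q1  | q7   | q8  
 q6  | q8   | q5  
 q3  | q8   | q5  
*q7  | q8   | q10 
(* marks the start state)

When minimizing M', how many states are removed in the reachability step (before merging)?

3

Starting at q7 and following transitions, the reachable set is {q1, q4, q5, q6, q7, q8, q9, q10}. That leaves q0, q2, q3 unreachable — 3 in total.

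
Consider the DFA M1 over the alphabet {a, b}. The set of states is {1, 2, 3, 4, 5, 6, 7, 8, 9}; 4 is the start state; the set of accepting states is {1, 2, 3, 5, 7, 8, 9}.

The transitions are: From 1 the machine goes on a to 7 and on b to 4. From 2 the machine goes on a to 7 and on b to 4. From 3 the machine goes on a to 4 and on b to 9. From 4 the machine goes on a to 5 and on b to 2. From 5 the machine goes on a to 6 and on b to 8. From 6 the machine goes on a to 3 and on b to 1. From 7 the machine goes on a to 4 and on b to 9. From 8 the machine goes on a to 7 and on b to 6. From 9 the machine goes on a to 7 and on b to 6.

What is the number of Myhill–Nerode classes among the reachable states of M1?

3

All states are reachable from the start state.
Initial partition by acceptance: {1,2,3,5,7,8,9} | {4,6}.
Split {1,2,3,5,7,8,9} by δ(·,a) → {1,2,8,9} and {3,5,7}.
The partition is now stable with 3 blocks: {1,2,8,9} | {4,6} | {3,5,7}.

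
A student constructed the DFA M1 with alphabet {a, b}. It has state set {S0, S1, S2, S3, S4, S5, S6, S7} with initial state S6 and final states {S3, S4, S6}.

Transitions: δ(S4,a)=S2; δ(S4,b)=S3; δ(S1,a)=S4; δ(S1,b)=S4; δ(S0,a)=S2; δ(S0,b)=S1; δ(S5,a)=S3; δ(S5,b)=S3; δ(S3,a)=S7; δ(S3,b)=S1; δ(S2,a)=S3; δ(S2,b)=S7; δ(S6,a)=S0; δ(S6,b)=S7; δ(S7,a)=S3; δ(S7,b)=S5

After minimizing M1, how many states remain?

Initial partition by acceptance: {S3,S4,S6} | {S0,S1,S2,S5,S7}.
Refine {S3,S4,S6} on symbol b: members go to different blocks, giving {S3,S6} and {S4}.
Split {S0,S1,S2,S5,S7} by δ(·,a) → {S2,S5,S7} and {S0} and {S1}.
Refine {S3,S6} on symbol a: members go to different blocks, giving {S3} and {S6}.
Split {S2,S5,S7} by δ(·,b) → {S2,S7} and {S5}.
Refine {S2,S7} on symbol b: members go to different blocks, giving {S2} and {S7}.
No further refinement is possible. Final partition (8 blocks): {S3} | {S2} | {S4} | {S0} | {S1} | {S6} | {S5} | {S7}.

8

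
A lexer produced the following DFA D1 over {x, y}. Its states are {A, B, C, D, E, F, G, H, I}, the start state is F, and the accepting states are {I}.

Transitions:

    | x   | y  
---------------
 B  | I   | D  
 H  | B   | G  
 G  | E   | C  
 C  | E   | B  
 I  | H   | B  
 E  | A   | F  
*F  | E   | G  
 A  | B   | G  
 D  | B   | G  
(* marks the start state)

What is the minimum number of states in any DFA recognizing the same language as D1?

Start with accepting vs non-accepting: {I} | {A,B,C,D,E,F,G,H}.
Refine {A,B,C,D,E,F,G,H} on symbol x: members go to different blocks, giving {A,C,D,E,F,G,H} and {B}.
On input x, block {A,C,D,E,F,G,H} splits into {C,E,F,G} and {A,D,H}.
Refine {C,E,F,G} on symbol x: members go to different blocks, giving {C,F,G} and {E}.
Refine {C,F,G} on symbol y: members go to different blocks, giving {F,G} and {C}.
Refine {F,G} on symbol y: members go to different blocks, giving {F} and {G}.
No further refinement is possible. Final partition (7 blocks): {I} | {F} | {B} | {A,D,H} | {E} | {C} | {G}.

7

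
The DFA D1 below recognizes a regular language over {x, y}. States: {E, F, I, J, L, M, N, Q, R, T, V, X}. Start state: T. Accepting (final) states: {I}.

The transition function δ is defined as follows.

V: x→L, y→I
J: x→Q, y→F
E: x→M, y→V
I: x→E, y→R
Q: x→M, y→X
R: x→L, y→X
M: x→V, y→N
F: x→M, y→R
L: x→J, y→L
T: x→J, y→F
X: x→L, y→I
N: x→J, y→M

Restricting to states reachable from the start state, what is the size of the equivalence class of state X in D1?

Initial partition by acceptance: {I} | {E,F,J,L,M,N,Q,R,T,V,X}.
Refine {E,F,J,L,M,N,Q,R,T,V,X} on symbol y: members go to different blocks, giving {E,F,J,L,M,N,Q,R,T} and {V,X}.
Split {E,F,J,L,M,N,Q,R,T} by δ(·,x) → {E,F,J,L,N,Q,R,T} and {M}.
On input x, block {E,F,J,L,N,Q,R,T} splits into {J,L,N,R,T} and {E,F,Q}.
Split {J,L,N,R,T} by δ(·,x) → {L,N,R,T} and {J}.
On input x, block {L,N,R,T} splits into {L,N,T} and {R}.
On input y, block {L,N,T} splits into {T} and {L} and {N}.
On input y, block {E,F,Q} splits into {E,Q} and {F}.
No further refinement is possible. Final partition (10 blocks): {I} | {T} | {V,X} | {M} | {E,Q} | {J} | {R} | {L} | {N} | {F}.
The equivalence class containing X is {V,X}, of size 2.

2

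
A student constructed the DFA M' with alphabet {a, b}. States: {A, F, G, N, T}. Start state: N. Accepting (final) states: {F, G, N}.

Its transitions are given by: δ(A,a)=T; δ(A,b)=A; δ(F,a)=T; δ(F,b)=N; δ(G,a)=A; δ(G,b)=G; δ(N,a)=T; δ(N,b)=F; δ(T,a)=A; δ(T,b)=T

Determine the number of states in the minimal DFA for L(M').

2

States {G} cannot be reached from the start state, so discard them.
P0 = {F,N} | {A,T}.
Stable partition: {F,N} | {A,T} — 2 equivalence classes.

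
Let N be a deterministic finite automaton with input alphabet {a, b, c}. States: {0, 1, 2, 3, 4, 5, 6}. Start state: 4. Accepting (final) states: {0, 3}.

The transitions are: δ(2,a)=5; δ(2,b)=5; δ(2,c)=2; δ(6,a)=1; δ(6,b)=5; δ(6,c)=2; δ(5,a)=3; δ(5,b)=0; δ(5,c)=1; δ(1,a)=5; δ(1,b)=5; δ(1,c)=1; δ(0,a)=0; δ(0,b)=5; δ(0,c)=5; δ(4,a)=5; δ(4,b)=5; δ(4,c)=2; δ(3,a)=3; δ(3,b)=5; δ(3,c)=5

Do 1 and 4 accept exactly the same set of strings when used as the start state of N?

Yes

First remove the unreachable states {6}; 6 states remain.
Start with accepting vs non-accepting: {0,3} | {1,2,4,5}.
Refine {1,2,4,5} on symbol a: members go to different blocks, giving {1,2,4} and {5}.
No further refinement is possible. Final partition (3 blocks): {0,3} | {1,2,4} | {5}.
1 and 4 lie in the same block of the stable partition, so they are equivalent — no string distinguishes them.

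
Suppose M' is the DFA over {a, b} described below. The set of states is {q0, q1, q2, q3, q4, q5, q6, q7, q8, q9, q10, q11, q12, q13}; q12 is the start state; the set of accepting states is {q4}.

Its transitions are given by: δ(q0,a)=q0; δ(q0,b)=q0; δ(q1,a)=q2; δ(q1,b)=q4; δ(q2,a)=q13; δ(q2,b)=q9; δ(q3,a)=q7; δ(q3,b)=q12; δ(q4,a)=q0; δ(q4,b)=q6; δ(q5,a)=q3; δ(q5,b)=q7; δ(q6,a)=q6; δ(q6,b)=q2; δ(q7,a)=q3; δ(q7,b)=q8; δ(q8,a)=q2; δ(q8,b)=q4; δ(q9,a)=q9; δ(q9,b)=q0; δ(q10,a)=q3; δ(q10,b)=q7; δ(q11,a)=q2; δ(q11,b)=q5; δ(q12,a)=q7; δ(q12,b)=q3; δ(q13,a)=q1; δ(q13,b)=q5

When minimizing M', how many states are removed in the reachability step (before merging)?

BFS from q12 reaches {q0, q1, q2, q3, q4, q5, q6, q7, q8, q9, q12, q13}; the 2 state(s) q10, q11 are never visited.

2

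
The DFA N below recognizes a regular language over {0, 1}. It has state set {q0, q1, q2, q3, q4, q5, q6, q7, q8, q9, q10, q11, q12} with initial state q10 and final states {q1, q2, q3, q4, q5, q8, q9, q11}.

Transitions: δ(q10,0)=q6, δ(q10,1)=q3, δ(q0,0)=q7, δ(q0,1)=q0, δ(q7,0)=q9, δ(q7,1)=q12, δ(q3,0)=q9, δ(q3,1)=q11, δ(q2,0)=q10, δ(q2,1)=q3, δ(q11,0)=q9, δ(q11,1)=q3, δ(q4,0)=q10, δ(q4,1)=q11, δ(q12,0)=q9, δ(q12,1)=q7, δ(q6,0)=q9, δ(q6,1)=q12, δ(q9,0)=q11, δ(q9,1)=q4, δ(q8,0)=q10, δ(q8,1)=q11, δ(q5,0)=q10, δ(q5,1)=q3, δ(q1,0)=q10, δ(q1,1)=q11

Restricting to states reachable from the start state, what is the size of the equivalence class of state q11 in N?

2

First remove the unreachable states {q0,q1,q2,q5,q8}; 8 states remain.
Initial partition by acceptance: {q3,q4,q9,q11} | {q6,q7,q10,q12}.
Split {q3,q4,q9,q11} by δ(·,0) → {q3,q9,q11} and {q4}.
Split {q3,q9,q11} by δ(·,1) → {q3,q11} and {q9}.
On input 0, block {q6,q7,q10,q12} splits into {q6,q7,q12} and {q10}.
Stable partition: {q3,q11} | {q6,q7,q12} | {q4} | {q9} | {q10} — 5 equivalence classes.
The equivalence class containing q11 is {q3,q11}, of size 2.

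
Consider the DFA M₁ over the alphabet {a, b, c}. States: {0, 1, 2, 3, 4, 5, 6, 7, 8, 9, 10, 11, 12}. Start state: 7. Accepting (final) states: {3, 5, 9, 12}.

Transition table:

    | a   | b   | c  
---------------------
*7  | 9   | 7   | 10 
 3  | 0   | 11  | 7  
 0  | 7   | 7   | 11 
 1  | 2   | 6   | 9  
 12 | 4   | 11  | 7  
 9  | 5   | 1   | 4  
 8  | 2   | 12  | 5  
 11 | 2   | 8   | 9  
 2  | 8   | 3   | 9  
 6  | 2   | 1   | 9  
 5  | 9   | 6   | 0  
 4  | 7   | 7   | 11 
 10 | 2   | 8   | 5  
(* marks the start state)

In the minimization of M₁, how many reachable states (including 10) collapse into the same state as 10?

All states are reachable from the start state.
P0 = {3,5,9,12} | {0,1,2,4,6,7,8,10,11}.
On input a, block {3,5,9,12} splits into {3,12} and {5,9}.
On input a, block {0,1,2,4,6,7,8,10,11} splits into {0,1,2,4,6,8,10,11} and {7}.
Refine {0,1,2,4,6,8,10,11} on symbol a: members go to different blocks, giving {1,2,6,8,10,11} and {0,4}.
Refine {1,2,6,8,10,11} on symbol b: members go to different blocks, giving {1,6,10,11} and {2,8}.
Refine {1,6,10,11} on symbol b: members go to different blocks, giving {1,6} and {10,11}.
Stable partition: {3,12} | {1,6} | {5,9} | {7} | {0,4} | {2,8} | {10,11} — 7 equivalence classes.
The equivalence class containing 10 is {10,11}, of size 2.

2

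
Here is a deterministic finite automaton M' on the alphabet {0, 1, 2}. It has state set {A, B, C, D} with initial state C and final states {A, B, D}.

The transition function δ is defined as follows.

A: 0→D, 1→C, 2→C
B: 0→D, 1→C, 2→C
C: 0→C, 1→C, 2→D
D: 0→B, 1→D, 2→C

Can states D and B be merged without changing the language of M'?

No

Reachable states from the start: {B,C,D}. Unreachable: {A} — drop them.
Initial partition by acceptance: {B,D} | {C}.
Split {B,D} by δ(·,1) → {B} and {D}.
No further refinement is possible. Final partition (3 blocks): {B} | {C} | {D}.
D and B end up in different blocks, so they are distinguishable. For instance, the string '1' is accepted from only D.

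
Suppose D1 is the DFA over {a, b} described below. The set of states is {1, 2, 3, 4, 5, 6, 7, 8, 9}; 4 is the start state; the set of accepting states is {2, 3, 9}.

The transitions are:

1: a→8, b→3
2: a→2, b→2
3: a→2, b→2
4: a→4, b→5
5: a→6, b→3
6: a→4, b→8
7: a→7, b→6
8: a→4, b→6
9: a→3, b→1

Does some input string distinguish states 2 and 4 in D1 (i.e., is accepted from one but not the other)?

Yes

Reachable states from the start: {2,3,4,5,6,8}. Unreachable: {1,7,9} — drop them.
Initial partition by acceptance: {2,3} | {4,5,6,8}.
Refine {4,5,6,8} on symbol b: members go to different blocks, giving {4,6,8} and {5}.
On input b, block {4,6,8} splits into {6,8} and {4}.
No further refinement is possible. Final partition (4 blocks): {2,3} | {6,8} | {5} | {4}.
2 and 4 end up in different blocks, so they are distinguishable. For instance, the string 'ε' is accepted from only 2.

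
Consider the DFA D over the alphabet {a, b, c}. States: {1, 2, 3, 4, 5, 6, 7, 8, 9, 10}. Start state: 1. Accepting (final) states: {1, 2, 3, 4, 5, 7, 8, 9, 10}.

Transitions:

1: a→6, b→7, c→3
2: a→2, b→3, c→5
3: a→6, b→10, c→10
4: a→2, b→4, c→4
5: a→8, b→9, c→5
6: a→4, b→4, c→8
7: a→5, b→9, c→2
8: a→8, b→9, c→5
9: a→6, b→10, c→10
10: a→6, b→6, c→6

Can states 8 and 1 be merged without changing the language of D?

Every state is reachable, so we keep all 10.
Start with accepting vs non-accepting: {1,2,3,4,5,7,8,9,10} | {6}.
On input a, block {1,2,3,4,5,7,8,9,10} splits into {2,4,5,7,8} and {1,3,9,10}.
On input b, block {2,4,5,7,8} splits into {2,5,7,8} and {4}.
On input b, block {1,3,9,10} splits into {3,9} and {1} and {10}.
The partition is now stable with 6 blocks: {2,5,7,8} | {6} | {3,9} | {4} | {1} | {10}.
8 and 1 end up in different blocks, so they are distinguishable. For instance, the string 'a' is accepted from only 8.

No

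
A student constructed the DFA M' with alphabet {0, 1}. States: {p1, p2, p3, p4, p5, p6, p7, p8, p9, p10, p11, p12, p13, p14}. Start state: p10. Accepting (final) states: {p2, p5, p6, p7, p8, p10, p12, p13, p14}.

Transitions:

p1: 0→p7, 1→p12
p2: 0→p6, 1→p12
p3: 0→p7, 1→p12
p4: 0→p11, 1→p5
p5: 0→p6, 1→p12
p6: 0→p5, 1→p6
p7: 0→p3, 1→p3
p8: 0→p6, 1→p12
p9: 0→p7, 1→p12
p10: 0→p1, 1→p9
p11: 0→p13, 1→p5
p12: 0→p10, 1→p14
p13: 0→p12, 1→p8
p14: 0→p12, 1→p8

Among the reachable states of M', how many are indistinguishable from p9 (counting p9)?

3

States {p2,p4,p11,p13} cannot be reached from the start state, so discard them.
P0 = {p5,p6,p7,p8,p10,p12,p14} | {p1,p3,p9}.
Refine {p5,p6,p7,p8,p10,p12,p14} on symbol 0: members go to different blocks, giving {p5,p6,p8,p12,p14} and {p7,p10}.
Split {p5,p6,p8,p12,p14} by δ(·,0) → {p5,p6,p8,p14} and {p12}.
On input 0, block {p5,p6,p8,p14} splits into {p5,p6,p8} and {p14}.
On input 1, block {p5,p6,p8} splits into {p5,p8} and {p6}.
Stable partition: {p5,p8} | {p1,p3,p9} | {p7,p10} | {p12} | {p14} | {p6} — 6 equivalence classes.
The equivalence class containing p9 is {p1,p3,p9}, of size 3.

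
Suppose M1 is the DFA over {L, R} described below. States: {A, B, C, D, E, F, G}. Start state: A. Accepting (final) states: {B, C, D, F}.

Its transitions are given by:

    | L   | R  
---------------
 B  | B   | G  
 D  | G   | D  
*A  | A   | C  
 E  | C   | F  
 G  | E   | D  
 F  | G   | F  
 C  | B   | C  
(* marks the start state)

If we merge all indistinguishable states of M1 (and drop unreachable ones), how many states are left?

Every state is reachable, so we keep all 7.
Initial partition by acceptance: {B,C,D,F} | {A,E,G}.
Refine {B,C,D,F} on symbol L: members go to different blocks, giving {B,C} and {D,F}.
On input R, block {B,C} splits into {B} and {C}.
Refine {A,E,G} on symbol L: members go to different blocks, giving {A,G} and {E}.
Split {A,G} by δ(·,L) → {A} and {G}.
Stable partition: {B} | {A} | {D,F} | {C} | {E} | {G} — 6 equivalence classes.

6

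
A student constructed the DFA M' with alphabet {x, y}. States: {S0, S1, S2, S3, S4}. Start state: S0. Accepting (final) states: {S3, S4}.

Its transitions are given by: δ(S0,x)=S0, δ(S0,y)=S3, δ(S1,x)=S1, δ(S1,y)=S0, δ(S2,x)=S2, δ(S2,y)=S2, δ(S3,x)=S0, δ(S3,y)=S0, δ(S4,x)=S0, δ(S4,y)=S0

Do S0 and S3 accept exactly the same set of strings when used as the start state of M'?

First remove the unreachable states {S1,S2,S4}; 2 states remain.
Start with accepting vs non-accepting: {S3} | {S0}.
Stable partition: {S3} | {S0} — 2 equivalence classes.
S0 and S3 end up in different blocks, so they are distinguishable. For instance, the string 'ε' is accepted from only S3.

No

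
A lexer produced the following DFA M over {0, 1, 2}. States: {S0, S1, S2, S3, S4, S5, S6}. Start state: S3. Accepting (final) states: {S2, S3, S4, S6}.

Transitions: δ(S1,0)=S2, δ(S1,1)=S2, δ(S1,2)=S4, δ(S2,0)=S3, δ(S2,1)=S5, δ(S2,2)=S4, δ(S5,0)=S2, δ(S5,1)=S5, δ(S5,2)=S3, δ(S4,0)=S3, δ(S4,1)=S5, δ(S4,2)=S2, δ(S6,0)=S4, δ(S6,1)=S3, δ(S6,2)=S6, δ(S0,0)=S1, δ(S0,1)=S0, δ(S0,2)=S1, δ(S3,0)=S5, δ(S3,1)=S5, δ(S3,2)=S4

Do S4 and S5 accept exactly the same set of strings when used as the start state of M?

No

States {S0,S1,S6} cannot be reached from the start state, so discard them.
Initial partition by acceptance: {S2,S3,S4} | {S5}.
Refine {S2,S3,S4} on symbol 0: members go to different blocks, giving {S2,S4} and {S3}.
The partition is now stable with 3 blocks: {S2,S4} | {S5} | {S3}.
S4 and S5 end up in different blocks, so they are distinguishable. For instance, the string 'ε' is accepted from only S4.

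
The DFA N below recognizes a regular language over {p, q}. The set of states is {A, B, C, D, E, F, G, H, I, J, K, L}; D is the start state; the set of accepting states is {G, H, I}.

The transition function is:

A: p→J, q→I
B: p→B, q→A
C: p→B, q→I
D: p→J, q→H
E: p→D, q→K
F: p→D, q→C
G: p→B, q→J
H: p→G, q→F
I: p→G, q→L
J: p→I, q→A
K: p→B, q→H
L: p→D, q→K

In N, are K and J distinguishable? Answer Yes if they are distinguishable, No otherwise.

Yes

Reachable states from the start: {A,B,C,D,F,G,H,I,J,K,L}. Unreachable: {E} — drop them.
Start with accepting vs non-accepting: {G,H,I} | {A,B,C,D,F,J,K,L}.
Split {G,H,I} by δ(·,p) → {H,I} and {G}.
Refine {A,B,C,D,F,J,K,L} on symbol p: members go to different blocks, giving {A,B,C,D,F,K,L} and {J}.
Split {A,B,C,D,F,K,L} by δ(·,p) → {B,C,F,K,L} and {A,D}.
Refine {B,C,F,K,L} on symbol p: members go to different blocks, giving {B,C,K} and {F,L}.
On input q, block {B,C,K} splits into {C,K} and {B}.
The partition is now stable with 7 blocks: {H,I} | {C,K} | {G} | {J} | {A,D} | {F,L} | {B}.
K and J end up in different blocks, so they are distinguishable. For instance, the string 'p' is accepted from only J.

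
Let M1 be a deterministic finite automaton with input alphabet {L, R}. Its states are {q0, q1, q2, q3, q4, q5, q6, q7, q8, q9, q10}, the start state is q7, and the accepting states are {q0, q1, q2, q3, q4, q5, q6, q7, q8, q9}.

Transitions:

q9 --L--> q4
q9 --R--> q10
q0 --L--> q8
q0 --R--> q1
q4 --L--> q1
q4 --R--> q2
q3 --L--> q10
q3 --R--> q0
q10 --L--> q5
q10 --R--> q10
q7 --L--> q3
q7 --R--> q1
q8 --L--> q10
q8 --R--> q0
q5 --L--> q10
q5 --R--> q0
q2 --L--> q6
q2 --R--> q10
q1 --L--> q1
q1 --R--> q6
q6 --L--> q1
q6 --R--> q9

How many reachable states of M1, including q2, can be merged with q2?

2

Every state is reachable, so we keep all 11.
Initial partition by acceptance: {q0,q1,q2,q3,q4,q5,q6,q7,q8,q9} | {q10}.
On input L, block {q0,q1,q2,q3,q4,q5,q6,q7,q8,q9} splits into {q0,q1,q2,q4,q6,q7,q9} and {q3,q5,q8}.
On input L, block {q0,q1,q2,q4,q6,q7,q9} splits into {q1,q2,q4,q6,q9} and {q0,q7}.
On input R, block {q1,q2,q4,q6,q9} splits into {q1,q4,q6} and {q2,q9}.
Split {q1,q4,q6} by δ(·,R) → {q4,q6} and {q1}.
No further refinement is possible. Final partition (6 blocks): {q4,q6} | {q10} | {q3,q5,q8} | {q0,q7} | {q2,q9} | {q1}.
The equivalence class containing q2 is {q2,q9}, of size 2.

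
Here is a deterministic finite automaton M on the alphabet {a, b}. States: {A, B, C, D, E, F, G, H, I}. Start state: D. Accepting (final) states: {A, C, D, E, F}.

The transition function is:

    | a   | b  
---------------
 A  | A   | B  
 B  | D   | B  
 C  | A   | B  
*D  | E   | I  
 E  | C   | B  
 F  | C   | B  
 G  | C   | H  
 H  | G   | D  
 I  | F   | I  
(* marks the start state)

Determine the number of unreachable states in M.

No path from D leads to G, H; the other 7 states are all reachable.

2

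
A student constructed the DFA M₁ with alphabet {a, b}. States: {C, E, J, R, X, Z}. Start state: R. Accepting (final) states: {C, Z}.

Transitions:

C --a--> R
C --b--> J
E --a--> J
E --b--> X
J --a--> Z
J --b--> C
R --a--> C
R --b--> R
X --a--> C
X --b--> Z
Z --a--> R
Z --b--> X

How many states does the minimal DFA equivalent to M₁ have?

3

States {E} cannot be reached from the start state, so discard them.
Initial partition by acceptance: {C,Z} | {J,R,X}.
On input b, block {J,R,X} splits into {J,X} and {R}.
The partition is now stable with 3 blocks: {C,Z} | {J,X} | {R}.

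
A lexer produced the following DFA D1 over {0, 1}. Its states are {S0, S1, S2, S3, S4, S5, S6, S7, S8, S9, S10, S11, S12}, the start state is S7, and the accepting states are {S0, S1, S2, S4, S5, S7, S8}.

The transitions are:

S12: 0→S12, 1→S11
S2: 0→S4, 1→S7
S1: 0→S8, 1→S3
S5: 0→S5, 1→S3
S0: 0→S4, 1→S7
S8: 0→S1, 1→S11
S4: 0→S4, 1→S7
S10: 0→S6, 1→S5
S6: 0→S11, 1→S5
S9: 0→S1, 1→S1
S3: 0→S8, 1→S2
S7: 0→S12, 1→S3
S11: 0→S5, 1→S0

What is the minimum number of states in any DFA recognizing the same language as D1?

First remove the unreachable states {S6,S9,S10}; 10 states remain.
P0 = {S0,S1,S2,S4,S5,S7,S8} | {S3,S11,S12}.
On input 0, block {S0,S1,S2,S4,S5,S7,S8} splits into {S0,S1,S2,S4,S5,S8} and {S7}.
Refine {S0,S1,S2,S4,S5,S8} on symbol 1: members go to different blocks, giving {S0,S2,S4} and {S1,S5,S8}.
Refine {S3,S11,S12} on symbol 0: members go to different blocks, giving {S3,S11} and {S12}.
No further refinement is possible. Final partition (5 blocks): {S0,S2,S4} | {S3,S11} | {S7} | {S1,S5,S8} | {S12}.

5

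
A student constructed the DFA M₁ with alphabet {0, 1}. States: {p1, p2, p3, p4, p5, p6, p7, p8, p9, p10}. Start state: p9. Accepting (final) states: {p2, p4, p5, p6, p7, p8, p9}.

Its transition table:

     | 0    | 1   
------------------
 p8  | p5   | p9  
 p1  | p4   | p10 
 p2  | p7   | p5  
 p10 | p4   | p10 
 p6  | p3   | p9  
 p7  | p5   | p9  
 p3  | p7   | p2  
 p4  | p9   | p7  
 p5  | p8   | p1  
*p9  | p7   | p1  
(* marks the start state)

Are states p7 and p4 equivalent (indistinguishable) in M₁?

Reachable states from the start: {p1,p4,p5,p7,p8,p9,p10}. Unreachable: {p2,p3,p6} — drop them.
Initial partition by acceptance: {p4,p5,p7,p8,p9} | {p1,p10}.
Split {p4,p5,p7,p8,p9} by δ(·,1) → {p4,p7,p8} and {p5,p9}.
On input 1, block {p4,p7,p8} splits into {p7,p8} and {p4}.
No further refinement is possible. Final partition (4 blocks): {p7,p8} | {p1,p10} | {p5,p9} | {p4}.
p7 and p4 end up in different blocks, so they are distinguishable. For instance, the string '11' is accepted from only p4.

No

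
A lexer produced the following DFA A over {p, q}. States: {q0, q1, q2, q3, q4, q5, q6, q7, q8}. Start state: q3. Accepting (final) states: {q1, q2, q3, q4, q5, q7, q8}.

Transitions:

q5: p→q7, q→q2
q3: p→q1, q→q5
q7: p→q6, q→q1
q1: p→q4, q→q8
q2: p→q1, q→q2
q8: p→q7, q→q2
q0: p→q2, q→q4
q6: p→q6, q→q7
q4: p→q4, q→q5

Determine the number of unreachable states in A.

1

BFS from q3 reaches {q1, q2, q3, q4, q5, q6, q7, q8}; the 1 state(s) q0 are never visited.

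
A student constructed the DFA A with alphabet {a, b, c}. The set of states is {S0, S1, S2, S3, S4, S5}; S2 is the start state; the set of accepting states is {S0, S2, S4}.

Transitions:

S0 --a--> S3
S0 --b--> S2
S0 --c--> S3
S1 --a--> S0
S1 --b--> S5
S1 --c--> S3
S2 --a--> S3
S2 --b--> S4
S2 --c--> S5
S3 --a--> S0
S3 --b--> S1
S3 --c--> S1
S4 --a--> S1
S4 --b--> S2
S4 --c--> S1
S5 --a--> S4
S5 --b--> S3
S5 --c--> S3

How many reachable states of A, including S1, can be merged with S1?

Every state is reachable, so we keep all 6.
Start with accepting vs non-accepting: {S0,S2,S4} | {S1,S3,S5}.
No further refinement is possible. Final partition (2 blocks): {S0,S2,S4} | {S1,S3,S5}.
The equivalence class containing S1 is {S1,S3,S5}, of size 3.

3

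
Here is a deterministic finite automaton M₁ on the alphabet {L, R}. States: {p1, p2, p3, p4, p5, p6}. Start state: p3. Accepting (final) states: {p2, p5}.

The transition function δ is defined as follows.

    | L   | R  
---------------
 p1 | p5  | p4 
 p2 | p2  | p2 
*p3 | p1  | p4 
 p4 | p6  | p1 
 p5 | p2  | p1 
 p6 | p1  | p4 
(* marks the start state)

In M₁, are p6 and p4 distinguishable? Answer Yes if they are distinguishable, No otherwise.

P0 = {p2,p5} | {p1,p3,p4,p6}.
On input R, block {p2,p5} splits into {p2} and {p5}.
Split {p1,p3,p4,p6} by δ(·,L) → {p3,p4,p6} and {p1}.
Split {p3,p4,p6} by δ(·,L) → {p3,p6} and {p4}.
The partition is now stable with 5 blocks: {p2} | {p3,p6} | {p5} | {p1} | {p4}.
p6 and p4 end up in different blocks, so they are distinguishable. For instance, the string 'LL' is accepted from only p6.

Yes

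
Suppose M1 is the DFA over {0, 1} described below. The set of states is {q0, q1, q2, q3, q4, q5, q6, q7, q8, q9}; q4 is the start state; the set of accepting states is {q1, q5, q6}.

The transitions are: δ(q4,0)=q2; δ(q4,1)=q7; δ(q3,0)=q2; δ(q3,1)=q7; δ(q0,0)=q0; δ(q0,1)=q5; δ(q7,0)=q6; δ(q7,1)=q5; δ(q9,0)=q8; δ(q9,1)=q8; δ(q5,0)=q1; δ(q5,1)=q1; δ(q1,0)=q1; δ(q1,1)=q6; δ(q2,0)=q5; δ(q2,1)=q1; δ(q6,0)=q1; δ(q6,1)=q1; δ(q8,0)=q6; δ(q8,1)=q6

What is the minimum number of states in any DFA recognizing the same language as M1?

3

First remove the unreachable states {q0,q3,q8,q9}; 6 states remain.
Start with accepting vs non-accepting: {q1,q5,q6} | {q2,q4,q7}.
On input 0, block {q2,q4,q7} splits into {q2,q7} and {q4}.
Stable partition: {q1,q5,q6} | {q2,q7} | {q4} — 3 equivalence classes.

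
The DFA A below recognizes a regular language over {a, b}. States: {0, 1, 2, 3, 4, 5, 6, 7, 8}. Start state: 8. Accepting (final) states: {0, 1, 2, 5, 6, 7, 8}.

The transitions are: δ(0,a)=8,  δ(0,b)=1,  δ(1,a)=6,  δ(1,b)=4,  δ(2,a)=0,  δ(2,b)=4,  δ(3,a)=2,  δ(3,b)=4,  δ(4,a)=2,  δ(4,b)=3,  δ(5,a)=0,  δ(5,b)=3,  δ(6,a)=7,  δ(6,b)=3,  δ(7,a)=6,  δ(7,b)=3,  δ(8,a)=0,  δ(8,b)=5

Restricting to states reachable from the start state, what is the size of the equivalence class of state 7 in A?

Initial partition by acceptance: {0,1,2,5,6,7,8} | {3,4}.
Split {0,1,2,5,6,7,8} by δ(·,b) → {1,2,5,6,7} and {0,8}.
On input a, block {1,2,5,6,7} splits into {1,6,7} and {2,5}.
Refine {0,8} on symbol b: members go to different blocks, giving {0} and {8}.
The partition is now stable with 5 blocks: {1,6,7} | {3,4} | {0} | {2,5} | {8}.
State 7 belongs to the block {1,6,7}, which has 3 states.

3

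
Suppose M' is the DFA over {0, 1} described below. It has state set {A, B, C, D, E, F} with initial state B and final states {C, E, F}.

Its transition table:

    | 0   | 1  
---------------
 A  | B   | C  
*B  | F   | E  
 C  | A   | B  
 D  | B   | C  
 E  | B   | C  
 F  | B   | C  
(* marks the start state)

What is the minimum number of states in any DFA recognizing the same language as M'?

4

Reachable states from the start: {A,B,C,E,F}. Unreachable: {D} — drop them.
Initial partition by acceptance: {C,E,F} | {A,B}.
Split {C,E,F} by δ(·,1) → {E,F} and {C}.
On input 0, block {A,B} splits into {A} and {B}.
The partition is now stable with 4 blocks: {E,F} | {A} | {C} | {B}.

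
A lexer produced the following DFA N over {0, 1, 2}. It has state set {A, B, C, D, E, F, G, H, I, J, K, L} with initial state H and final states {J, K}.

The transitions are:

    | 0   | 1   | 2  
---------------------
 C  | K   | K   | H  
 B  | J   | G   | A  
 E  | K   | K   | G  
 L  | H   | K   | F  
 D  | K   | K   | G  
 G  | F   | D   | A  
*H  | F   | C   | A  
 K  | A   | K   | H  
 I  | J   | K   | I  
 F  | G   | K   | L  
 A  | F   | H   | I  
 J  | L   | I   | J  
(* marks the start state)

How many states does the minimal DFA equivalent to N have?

7

Reachable states from the start: {A,C,D,F,G,H,I,J,K,L}. Unreachable: {B,E} — drop them.
Initial partition by acceptance: {J,K} | {A,C,D,F,G,H,I,L}.
On input 1, block {J,K} splits into {J} and {K}.
On input 0, block {A,C,D,F,G,H,I,L} splits into {A,F,G,H,L} and {C,D} and {I}.
On input 1, block {A,F,G,H,L} splits into {F,L} and {G,H} and {A}.
Stable partition: {J} | {F,L} | {K} | {C,D} | {I} | {G,H} | {A} — 7 equivalence classes.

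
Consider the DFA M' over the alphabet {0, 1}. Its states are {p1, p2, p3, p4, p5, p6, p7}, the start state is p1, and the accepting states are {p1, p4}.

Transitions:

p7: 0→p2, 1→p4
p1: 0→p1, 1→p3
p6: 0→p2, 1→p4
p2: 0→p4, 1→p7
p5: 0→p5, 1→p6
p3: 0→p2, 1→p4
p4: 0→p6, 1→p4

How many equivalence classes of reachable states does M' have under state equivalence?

First remove the unreachable states {p5}; 6 states remain.
Start with accepting vs non-accepting: {p1,p4} | {p2,p3,p6,p7}.
Refine {p1,p4} on symbol 0: members go to different blocks, giving {p1} and {p4}.
Split {p2,p3,p6,p7} by δ(·,0) → {p3,p6,p7} and {p2}.
Stable partition: {p1} | {p3,p6,p7} | {p4} | {p2} — 4 equivalence classes.

4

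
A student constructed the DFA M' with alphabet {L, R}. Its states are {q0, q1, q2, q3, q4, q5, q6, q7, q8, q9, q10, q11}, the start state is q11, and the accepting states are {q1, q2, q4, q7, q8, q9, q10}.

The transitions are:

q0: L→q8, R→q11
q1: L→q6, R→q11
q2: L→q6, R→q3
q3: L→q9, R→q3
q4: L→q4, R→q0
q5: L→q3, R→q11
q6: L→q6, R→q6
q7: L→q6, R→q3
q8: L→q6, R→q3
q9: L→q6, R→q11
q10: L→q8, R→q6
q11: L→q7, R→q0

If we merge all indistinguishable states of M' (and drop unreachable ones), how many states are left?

3

Reachable states from the start: {q0,q3,q6,q7,q8,q9,q11}. Unreachable: {q1,q2,q4,q5,q10} — drop them.
Start with accepting vs non-accepting: {q7,q8,q9} | {q0,q3,q6,q11}.
Split {q0,q3,q6,q11} by δ(·,L) → {q0,q3,q11} and {q6}.
The partition is now stable with 3 blocks: {q7,q8,q9} | {q0,q3,q11} | {q6}.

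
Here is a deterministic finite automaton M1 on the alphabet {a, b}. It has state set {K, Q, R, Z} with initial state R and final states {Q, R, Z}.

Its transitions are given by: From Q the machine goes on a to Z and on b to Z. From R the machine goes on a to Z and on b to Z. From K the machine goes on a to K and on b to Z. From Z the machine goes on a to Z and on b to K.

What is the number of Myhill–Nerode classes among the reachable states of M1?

States {Q} cannot be reached from the start state, so discard them.
P0 = {R,Z} | {K}.
Split {R,Z} by δ(·,b) → {R} and {Z}.
No further refinement is possible. Final partition (3 blocks): {R} | {K} | {Z}.

3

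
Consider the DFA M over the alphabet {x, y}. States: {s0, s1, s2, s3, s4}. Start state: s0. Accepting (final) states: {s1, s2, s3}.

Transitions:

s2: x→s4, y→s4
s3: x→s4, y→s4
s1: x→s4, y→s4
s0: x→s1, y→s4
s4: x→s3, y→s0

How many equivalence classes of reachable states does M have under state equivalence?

First remove the unreachable states {s2}; 4 states remain.
Start with accepting vs non-accepting: {s1,s3} | {s0,s4}.
Stable partition: {s1,s3} | {s0,s4} — 2 equivalence classes.

2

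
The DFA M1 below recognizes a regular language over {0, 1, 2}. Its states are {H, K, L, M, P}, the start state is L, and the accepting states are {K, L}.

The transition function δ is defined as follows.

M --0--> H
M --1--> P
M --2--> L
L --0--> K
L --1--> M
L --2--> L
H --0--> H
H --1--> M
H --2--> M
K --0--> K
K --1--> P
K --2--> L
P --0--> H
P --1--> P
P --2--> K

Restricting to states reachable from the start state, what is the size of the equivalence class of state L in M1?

2

All states are reachable from the start state.
Start with accepting vs non-accepting: {K,L} | {H,M,P}.
Refine {H,M,P} on symbol 2: members go to different blocks, giving {M,P} and {H}.
No further refinement is possible. Final partition (3 blocks): {K,L} | {M,P} | {H}.
The equivalence class containing L is {K,L}, of size 2.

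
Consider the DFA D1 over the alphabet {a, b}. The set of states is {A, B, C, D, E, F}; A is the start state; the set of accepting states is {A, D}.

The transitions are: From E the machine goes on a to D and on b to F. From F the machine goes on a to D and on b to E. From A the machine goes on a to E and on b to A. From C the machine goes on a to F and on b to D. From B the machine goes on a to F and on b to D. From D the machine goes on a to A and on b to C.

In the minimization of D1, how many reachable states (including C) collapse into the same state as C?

Reachable states from the start: {A,C,D,E,F}. Unreachable: {B} — drop them.
P0 = {A,D} | {C,E,F}.
On input a, block {A,D} splits into {A} and {D}.
Split {C,E,F} by δ(·,a) → {E,F} and {C}.
Stable partition: {A} | {E,F} | {D} | {C} — 4 equivalence classes.
The equivalence class containing C is {C}, of size 1.

1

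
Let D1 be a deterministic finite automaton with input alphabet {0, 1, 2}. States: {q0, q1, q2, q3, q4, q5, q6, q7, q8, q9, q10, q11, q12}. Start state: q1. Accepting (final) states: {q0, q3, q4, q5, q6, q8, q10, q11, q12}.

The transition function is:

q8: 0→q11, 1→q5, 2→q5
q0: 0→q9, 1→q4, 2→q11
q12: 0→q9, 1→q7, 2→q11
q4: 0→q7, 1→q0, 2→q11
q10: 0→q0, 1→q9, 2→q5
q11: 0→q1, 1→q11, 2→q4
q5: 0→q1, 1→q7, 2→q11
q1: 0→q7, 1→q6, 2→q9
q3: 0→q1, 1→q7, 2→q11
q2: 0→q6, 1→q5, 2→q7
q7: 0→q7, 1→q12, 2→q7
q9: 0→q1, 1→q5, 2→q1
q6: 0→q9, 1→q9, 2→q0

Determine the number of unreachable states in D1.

BFS from q1 reaches {q0, q1, q4, q5, q6, q7, q9, q11, q12}; the 4 state(s) q2, q3, q8, q10 are never visited.

4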